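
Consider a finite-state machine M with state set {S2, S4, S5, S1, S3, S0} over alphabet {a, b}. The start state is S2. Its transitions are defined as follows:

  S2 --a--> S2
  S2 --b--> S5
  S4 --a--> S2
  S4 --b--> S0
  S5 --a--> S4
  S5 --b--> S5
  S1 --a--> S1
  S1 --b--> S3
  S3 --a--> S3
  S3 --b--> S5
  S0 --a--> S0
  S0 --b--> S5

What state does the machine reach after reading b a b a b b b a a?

start at S2
read 'b': S2 → S5
read 'a': S5 → S4
read 'b': S4 → S0
read 'a': S0 → S0
read 'b': S0 → S5
read 'b': S5 → S5
read 'b': S5 → S5
read 'a': S5 → S4
read 'a': S4 → S2

S2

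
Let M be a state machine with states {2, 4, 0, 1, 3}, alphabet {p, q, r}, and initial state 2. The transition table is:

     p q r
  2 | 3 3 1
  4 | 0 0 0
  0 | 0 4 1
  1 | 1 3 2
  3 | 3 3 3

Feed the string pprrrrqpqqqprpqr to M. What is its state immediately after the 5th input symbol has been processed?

2 → 3 → 3 → 3 → 3 → 3
After 5 symbols: 3.

3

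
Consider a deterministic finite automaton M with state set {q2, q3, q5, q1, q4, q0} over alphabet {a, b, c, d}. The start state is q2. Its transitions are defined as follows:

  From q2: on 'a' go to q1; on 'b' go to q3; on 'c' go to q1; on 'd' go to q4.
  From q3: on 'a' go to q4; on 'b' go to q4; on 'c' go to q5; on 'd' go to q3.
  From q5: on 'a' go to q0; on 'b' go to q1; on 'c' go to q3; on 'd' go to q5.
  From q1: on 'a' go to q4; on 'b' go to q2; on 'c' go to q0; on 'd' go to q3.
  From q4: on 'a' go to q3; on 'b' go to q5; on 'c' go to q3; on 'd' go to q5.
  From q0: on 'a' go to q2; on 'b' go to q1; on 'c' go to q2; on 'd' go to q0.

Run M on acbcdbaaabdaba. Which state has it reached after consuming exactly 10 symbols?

q5

start at q2
read 'a': q2 → q1
read 'c': q1 → q0
read 'b': q0 → q1
read 'c': q1 → q0
read 'd': q0 → q0
read 'b': q0 → q1
read 'a': q1 → q4
read 'a': q4 → q3
read 'a': q3 → q4
read 'b': q4 → q5
After 10 symbols: q5.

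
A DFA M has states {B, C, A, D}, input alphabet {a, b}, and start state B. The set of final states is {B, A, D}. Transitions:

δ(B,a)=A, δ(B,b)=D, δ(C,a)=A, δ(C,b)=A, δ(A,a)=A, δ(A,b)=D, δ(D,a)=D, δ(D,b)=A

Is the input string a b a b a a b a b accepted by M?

start at B
read 'a': B → A
read 'b': A → D
read 'a': D → D
read 'b': D → A
read 'a': A → A
read 'a': A → A
read 'b': A → D
read 'a': D → D
read 'b': D → A
End state A is accepting.

Yes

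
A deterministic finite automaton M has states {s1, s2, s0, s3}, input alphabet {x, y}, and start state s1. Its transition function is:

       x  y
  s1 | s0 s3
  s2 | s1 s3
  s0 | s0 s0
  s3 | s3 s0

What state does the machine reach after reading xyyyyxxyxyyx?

s0

start at s1
read 'x': s1 → s0
read 'y': s0 → s0
read 'y': s0 → s0
read 'y': s0 → s0
read 'y': s0 → s0
read 'x': s0 → s0
read 'x': s0 → s0
read 'y': s0 → s0
read 'x': s0 → s0
read 'y': s0 → s0
read 'y': s0 → s0
read 'x': s0 → s0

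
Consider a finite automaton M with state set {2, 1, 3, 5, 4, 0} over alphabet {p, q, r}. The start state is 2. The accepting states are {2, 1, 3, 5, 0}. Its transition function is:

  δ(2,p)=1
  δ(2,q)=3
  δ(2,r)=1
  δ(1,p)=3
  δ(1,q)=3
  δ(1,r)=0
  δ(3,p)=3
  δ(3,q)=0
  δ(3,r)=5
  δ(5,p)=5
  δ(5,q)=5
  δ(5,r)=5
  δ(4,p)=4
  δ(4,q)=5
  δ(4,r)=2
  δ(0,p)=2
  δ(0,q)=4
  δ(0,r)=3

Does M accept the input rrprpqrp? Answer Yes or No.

Yes

2 → 1 → 0 → 2 → 1 → 3 → 0 → 3 → 3
End state 3 is accepting.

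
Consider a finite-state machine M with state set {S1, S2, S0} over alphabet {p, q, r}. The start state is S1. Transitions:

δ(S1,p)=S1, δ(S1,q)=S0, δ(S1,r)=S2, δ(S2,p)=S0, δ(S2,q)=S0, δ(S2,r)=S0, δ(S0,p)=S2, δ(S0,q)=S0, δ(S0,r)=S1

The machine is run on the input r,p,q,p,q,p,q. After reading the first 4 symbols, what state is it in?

start at S1
read 'r': S1 → S2
read 'p': S2 → S0
read 'q': S0 → S0
read 'p': S0 → S2
After 4 symbols: S2.

S2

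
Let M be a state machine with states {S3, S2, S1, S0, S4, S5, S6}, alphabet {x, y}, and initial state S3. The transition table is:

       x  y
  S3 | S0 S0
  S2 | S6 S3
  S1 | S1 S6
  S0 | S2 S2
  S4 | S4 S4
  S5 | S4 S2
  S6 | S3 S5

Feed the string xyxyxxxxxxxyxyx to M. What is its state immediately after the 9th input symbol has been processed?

S4

Trace: S3 -x-> S0 -y-> S2 -x-> S6 -y-> S5 -x-> S4 -x-> S4 -x-> S4 -x-> S4 -x-> S4
After 9 symbols: S4.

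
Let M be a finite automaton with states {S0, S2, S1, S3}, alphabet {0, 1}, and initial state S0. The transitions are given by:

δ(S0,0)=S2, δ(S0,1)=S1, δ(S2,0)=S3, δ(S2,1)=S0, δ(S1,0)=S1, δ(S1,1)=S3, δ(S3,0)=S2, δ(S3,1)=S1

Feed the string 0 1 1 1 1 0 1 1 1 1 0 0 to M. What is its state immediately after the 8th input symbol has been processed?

S1

start at S0
read '0': S0 → S2
read '1': S2 → S0
read '1': S0 → S1
read '1': S1 → S3
read '1': S3 → S1
read '0': S1 → S1
read '1': S1 → S3
read '1': S3 → S1
After 8 symbols: S1.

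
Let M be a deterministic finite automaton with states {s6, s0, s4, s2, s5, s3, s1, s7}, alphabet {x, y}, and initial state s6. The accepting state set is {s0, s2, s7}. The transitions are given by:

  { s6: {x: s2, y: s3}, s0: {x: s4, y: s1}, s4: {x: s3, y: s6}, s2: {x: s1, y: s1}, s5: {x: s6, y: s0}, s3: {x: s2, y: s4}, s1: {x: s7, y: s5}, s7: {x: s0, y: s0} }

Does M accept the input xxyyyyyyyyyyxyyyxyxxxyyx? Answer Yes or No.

Yes

s6 → s2 → s1 → s5 → s0 → s1 → s5 → s0 → s1 → s5 → s0 → s1 → s5 → s6 → s3 → s4 → s6 → s2 → s1 → s7 → s0 → s4 → s6 → s3 → s2
End state s2 is accepting.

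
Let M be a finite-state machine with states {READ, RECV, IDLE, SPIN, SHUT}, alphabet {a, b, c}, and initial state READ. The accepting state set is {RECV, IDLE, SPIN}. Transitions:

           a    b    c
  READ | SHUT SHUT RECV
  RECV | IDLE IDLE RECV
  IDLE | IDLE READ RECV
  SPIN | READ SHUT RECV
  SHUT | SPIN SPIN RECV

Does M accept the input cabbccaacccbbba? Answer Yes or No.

READ → RECV → IDLE → READ → SHUT → RECV → RECV → IDLE → IDLE → RECV → RECV → RECV → IDLE → READ → SHUT → SPIN
End state SPIN is accepting.

Yes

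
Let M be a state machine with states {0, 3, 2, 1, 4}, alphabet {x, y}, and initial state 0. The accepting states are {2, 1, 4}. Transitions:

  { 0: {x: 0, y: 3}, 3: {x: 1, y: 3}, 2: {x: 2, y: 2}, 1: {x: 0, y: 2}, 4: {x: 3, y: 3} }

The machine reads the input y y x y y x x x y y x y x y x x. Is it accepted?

Yes

Trace: 0 -y-> 3 -y-> 3 -x-> 1 -y-> 2 -y-> 2 -x-> 2 -x-> 2 -x-> 2 -y-> 2 -y-> 2 -x-> 2 -y-> 2 -x-> 2 -y-> 2 -x-> 2 -x-> 2
End state 2 is accepting.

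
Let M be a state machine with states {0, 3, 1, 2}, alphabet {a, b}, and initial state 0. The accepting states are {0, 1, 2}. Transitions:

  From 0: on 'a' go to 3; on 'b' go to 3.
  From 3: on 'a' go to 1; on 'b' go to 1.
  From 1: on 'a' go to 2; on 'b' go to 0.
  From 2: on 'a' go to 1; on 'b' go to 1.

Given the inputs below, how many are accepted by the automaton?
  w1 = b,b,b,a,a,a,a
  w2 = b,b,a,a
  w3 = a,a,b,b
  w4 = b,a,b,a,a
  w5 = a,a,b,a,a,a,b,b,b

3

w1:
  start at 0
  read 'b': 0 → 3
  read 'b': 3 → 1
  read 'b': 1 → 0
  read 'a': 0 → 3
  read 'a': 3 → 1
  read 'a': 1 → 2
  read 'a': 2 → 1
  end 1, accepted
w2:
  start at 0
  read 'b': 0 → 3
  read 'b': 3 → 1
  read 'a': 1 → 2
  read 'a': 2 → 1
  end 1, accepted
w3:
  start at 0
  read 'a': 0 → 3
  read 'a': 3 → 1
  read 'b': 1 → 0
  read 'b': 0 → 3
  end 3, rejected
w4:
  start at 0
  read 'b': 0 → 3
  read 'a': 3 → 1
  read 'b': 1 → 0
  read 'a': 0 → 3
  read 'a': 3 → 1
  end 1, accepted
w5:
  start at 0
  read 'a': 0 → 3
  read 'a': 3 → 1
  read 'b': 1 → 0
  read 'a': 0 → 3
  read 'a': 3 → 1
  read 'a': 1 → 2
  read 'b': 2 → 1
  read 'b': 1 → 0
  read 'b': 0 → 3
  end 3, rejected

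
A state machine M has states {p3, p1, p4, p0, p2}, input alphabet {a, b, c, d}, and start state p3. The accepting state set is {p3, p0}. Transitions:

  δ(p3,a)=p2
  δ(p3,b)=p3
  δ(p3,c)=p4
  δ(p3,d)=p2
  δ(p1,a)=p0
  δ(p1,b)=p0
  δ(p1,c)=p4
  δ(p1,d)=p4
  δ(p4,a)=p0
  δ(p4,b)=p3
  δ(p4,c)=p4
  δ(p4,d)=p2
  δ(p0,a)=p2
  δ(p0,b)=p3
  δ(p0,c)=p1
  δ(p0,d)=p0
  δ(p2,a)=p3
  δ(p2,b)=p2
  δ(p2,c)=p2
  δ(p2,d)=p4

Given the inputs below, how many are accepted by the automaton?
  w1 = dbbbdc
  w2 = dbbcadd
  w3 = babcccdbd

0

w1: p3 → p2 → p2 → p2 → p2 → p4 → p4  → end p4, rejected
w2: p3 → p2 → p2 → p2 → p2 → p3 → p2 → p4  → end p4, rejected
w3: p3 → p3 → p2 → p2 → p2 → p2 → p2 → p4 → p3 → p2  → end p2, rejected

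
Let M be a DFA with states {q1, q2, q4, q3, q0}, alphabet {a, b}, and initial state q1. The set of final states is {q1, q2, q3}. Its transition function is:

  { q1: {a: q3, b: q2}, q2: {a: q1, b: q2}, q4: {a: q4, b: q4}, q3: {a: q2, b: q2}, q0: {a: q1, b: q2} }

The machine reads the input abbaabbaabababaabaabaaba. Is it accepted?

Yes

start at q1
read 'a': q1 → q3
read 'b': q3 → q2
read 'b': q2 → q2
read 'a': q2 → q1
read 'a': q1 → q3
read 'b': q3 → q2
read 'b': q2 → q2
read 'a': q2 → q1
read 'a': q1 → q3
read 'b': q3 → q2
read 'a': q2 → q1
read 'b': q1 → q2
read 'a': q2 → q1
read 'b': q1 → q2
read 'a': q2 → q1
read 'a': q1 → q3
read 'b': q3 → q2
read 'a': q2 → q1
read 'a': q1 → q3
read 'b': q3 → q2
read 'a': q2 → q1
read 'a': q1 → q3
read 'b': q3 → q2
read 'a': q2 → q1
End state q1 is accepting.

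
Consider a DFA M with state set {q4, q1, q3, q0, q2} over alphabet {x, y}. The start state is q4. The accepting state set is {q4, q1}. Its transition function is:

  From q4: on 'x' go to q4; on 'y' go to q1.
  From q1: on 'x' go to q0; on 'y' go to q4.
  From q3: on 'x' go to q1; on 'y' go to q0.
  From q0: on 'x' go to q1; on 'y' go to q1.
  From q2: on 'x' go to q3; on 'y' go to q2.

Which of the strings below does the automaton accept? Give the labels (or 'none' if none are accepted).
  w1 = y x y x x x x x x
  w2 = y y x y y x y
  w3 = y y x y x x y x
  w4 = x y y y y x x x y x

w1, w2, w3

w1: q4 → q1 → q0 → q1 → q0 → q1 → q0 → q1 → q0 → q1  → end q1, accepted
w2: q4 → q1 → q4 → q4 → q1 → q4 → q4 → q1  → end q1, accepted
w3: q4 → q1 → q4 → q4 → q1 → q0 → q1 → q4 → q4  → end q4, accepted
w4: q4 → q4 → q1 → q4 → q1 → q4 → q4 → q4 → q4 → q1 → q0  → end q0, rejected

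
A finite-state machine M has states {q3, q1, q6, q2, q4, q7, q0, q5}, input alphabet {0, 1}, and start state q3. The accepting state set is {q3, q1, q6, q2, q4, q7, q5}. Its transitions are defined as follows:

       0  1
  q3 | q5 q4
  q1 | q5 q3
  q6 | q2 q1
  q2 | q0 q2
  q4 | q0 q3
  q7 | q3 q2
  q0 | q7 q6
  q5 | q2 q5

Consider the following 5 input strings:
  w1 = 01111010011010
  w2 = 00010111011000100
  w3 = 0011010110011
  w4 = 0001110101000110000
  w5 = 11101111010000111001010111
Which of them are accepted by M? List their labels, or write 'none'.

w1:
  start at q3
  read '0': q3 → q5
  read '1': q5 → q5
  read '1': q5 → q5
  read '1': q5 → q5
  read '1': q5 → q5
  read '0': q5 → q2
  read '1': q2 → q2
  read '0': q2 → q0
  read '0': q0 → q7
  read '1': q7 → q2
  read '1': q2 → q2
  read '0': q2 → q0
  read '1': q0 → q6
  read '0': q6 → q2
  end q2, accepted
w2:
  start at q3
  read '0': q3 → q5
  read '0': q5 → q2
  read '0': q2 → q0
  read '1': q0 → q6
  read '0': q6 → q2
  read '1': q2 → q2
  read '1': q2 → q2
  read '1': q2 → q2
  read '0': q2 → q0
  read '1': q0 → q6
  read '1': q6 → q1
  read '0': q1 → q5
  read '0': q5 → q2
  read '0': q2 → q0
  read '1': q0 → q6
  read '0': q6 → q2
  read '0': q2 → q0
  end q0, rejected
w3:
  start at q3
  read '0': q3 → q5
  read '0': q5 → q2
  read '1': q2 → q2
  read '1': q2 → q2
  read '0': q2 → q0
  read '1': q0 → q6
  read '0': q6 → q2
  read '1': q2 → q2
  read '1': q2 → q2
  read '0': q2 → q0
  read '0': q0 → q7
  read '1': q7 → q2
  read '1': q2 → q2
  end q2, accepted
w4:
  start at q3
  read '0': q3 → q5
  read '0': q5 → q2
  read '0': q2 → q0
  read '1': q0 → q6
  read '1': q6 → q1
  read '1': q1 → q3
  read '0': q3 → q5
  read '1': q5 → q5
  read '0': q5 → q2
  read '1': q2 → q2
  read '0': q2 → q0
  read '0': q0 → q7
  read '0': q7 → q3
  read '1': q3 → q4
  read '1': q4 → q3
  read '0': q3 → q5
  read '0': q5 → q2
  read '0': q2 → q0
  read '0': q0 → q7
  end q7, accepted
w5:
  start at q3
  read '1': q3 → q4
  read '1': q4 → q3
  read '1': q3 → q4
  read '0': q4 → q0
  read '1': q0 → q6
  read '1': q6 → q1
  read '1': q1 → q3
  read '1': q3 → q4
  read '0': q4 → q0
  read '1': q0 → q6
  read '0': q6 → q2
  read '0': q2 → q0
  read '0': q0 → q7
  read '0': q7 → q3
  read '1': q3 → q4
  read '1': q4 → q3
  read '1': q3 → q4
  read '0': q4 → q0
  read '0': q0 → q7
  read '1': q7 → q2
  read '0': q2 → q0
  read '1': q0 → q6
  read '0': q6 → q2
  read '1': q2 → q2
  read '1': q2 → q2
  read '1': q2 → q2
  end q2, accepted

w1, w3, w4, w5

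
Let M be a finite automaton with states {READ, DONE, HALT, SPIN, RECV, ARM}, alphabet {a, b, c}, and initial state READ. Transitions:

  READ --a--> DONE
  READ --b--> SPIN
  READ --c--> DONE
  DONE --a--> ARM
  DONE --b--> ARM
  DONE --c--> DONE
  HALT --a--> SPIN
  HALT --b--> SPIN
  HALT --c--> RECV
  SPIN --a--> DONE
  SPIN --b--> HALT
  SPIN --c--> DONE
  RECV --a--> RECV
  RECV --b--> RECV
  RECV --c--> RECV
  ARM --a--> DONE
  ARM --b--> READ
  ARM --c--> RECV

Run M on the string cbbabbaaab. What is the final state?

ARM

Trace: READ -c-> DONE -b-> ARM -b-> READ -a-> DONE -b-> ARM -b-> READ -a-> DONE -a-> ARM -a-> DONE -b-> ARM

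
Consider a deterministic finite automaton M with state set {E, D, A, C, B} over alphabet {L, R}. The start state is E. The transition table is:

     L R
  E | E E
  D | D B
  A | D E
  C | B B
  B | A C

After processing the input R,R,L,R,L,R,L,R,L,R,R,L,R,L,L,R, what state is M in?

Trace: E -R-> E -R-> E -L-> E -R-> E -L-> E -R-> E -L-> E -R-> E -L-> E -R-> E -R-> E -L-> E -R-> E -L-> E -L-> E -R-> E

E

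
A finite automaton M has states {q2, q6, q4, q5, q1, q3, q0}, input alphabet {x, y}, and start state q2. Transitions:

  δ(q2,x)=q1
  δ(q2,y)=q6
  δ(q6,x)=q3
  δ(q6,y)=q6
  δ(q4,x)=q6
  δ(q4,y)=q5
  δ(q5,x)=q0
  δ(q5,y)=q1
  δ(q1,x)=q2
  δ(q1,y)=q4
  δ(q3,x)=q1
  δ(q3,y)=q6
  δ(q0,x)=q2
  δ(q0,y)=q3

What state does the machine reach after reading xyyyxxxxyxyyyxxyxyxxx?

start at q2
read 'x': q2 → q1
read 'y': q1 → q4
read 'y': q4 → q5
read 'y': q5 → q1
read 'x': q1 → q2
read 'x': q2 → q1
read 'x': q1 → q2
read 'x': q2 → q1
read 'y': q1 → q4
read 'x': q4 → q6
read 'y': q6 → q6
read 'y': q6 → q6
read 'y': q6 → q6
read 'x': q6 → q3
read 'x': q3 → q1
read 'y': q1 → q4
read 'x': q4 → q6
read 'y': q6 → q6
read 'x': q6 → q3
read 'x': q3 → q1
read 'x': q1 → q2

q2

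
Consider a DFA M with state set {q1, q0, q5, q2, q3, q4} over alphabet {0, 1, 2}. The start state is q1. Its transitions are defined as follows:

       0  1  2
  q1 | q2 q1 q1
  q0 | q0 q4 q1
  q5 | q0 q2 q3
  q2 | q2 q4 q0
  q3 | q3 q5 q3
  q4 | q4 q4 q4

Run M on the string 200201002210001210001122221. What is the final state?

Trace: q1 -2-> q1 -0-> q2 -0-> q2 -2-> q0 -0-> q0 -1-> q4 -0-> q4 -0-> q4 -2-> q4 -2-> q4 -1-> q4 -0-> q4 -0-> q4 -0-> q4 -1-> q4 -2-> q4 -1-> q4 -0-> q4 -0-> q4 -0-> q4 -1-> q4 -1-> q4 -2-> q4 -2-> q4 -2-> q4 -2-> q4 -1-> q4

q4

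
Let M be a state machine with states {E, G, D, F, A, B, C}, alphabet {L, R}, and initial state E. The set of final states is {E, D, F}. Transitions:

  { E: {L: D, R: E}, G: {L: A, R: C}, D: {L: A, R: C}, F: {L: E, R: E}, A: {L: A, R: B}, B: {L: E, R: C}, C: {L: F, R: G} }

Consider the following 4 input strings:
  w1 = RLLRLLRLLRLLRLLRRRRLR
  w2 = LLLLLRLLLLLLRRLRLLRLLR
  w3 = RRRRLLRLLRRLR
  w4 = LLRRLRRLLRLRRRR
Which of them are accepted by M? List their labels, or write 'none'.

w4

w1: Trace: E -R-> E -L-> D -L-> A -R-> B -L-> E -L-> D -R-> C -L-> F -L-> E -R-> E -L-> D -L-> A -R-> B -L-> E -L-> D -R-> C -R-> G -R-> C -R-> G -L-> A -R-> B  → end B, rejected
w2: Trace: E -L-> D -L-> A -L-> A -L-> A -L-> A -R-> B -L-> E -L-> D -L-> A -L-> A -L-> A -L-> A -R-> B -R-> C -L-> F -R-> E -L-> D -L-> A -R-> B -L-> E -L-> D -R-> C  → end C, rejected
w3: Trace: E -R-> E -R-> E -R-> E -R-> E -L-> D -L-> A -R-> B -L-> E -L-> D -R-> C -R-> G -L-> A -R-> B  → end B, rejected
w4: Trace: E -L-> D -L-> A -R-> B -R-> C -L-> F -R-> E -R-> E -L-> D -L-> A -R-> B -L-> E -R-> E -R-> E -R-> E -R-> E  → end E, accepted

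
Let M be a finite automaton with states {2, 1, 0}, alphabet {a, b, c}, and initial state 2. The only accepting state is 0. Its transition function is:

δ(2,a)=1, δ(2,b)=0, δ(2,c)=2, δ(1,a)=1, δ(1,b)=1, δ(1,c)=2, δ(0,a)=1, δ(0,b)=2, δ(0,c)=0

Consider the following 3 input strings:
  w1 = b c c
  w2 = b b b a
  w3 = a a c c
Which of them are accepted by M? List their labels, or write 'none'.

w1

w1: Trace: 2 -b-> 0 -c-> 0 -c-> 0  → end 0, accepted
w2: Trace: 2 -b-> 0 -b-> 2 -b-> 0 -a-> 1  → end 1, rejected
w3: Trace: 2 -a-> 1 -a-> 1 -c-> 2 -c-> 2  → end 2, rejected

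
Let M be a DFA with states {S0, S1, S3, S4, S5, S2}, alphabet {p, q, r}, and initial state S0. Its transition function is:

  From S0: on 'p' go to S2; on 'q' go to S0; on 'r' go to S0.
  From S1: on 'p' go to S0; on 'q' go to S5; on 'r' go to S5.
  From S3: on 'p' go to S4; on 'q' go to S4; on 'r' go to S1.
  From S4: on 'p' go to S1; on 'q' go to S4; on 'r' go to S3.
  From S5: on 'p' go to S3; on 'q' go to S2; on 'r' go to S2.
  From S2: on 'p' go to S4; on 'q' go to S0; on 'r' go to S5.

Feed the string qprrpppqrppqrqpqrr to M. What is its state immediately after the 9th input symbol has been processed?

S0

Trace: S0 -q-> S0 -p-> S2 -r-> S5 -r-> S2 -p-> S4 -p-> S1 -p-> S0 -q-> S0 -r-> S0
After 9 symbols: S0.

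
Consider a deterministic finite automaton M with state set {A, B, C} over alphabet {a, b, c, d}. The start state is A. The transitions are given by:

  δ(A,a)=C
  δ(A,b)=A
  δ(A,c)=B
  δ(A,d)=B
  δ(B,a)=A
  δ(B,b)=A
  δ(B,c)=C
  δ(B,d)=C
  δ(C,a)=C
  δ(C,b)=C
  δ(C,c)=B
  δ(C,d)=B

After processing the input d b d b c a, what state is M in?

Trace: A -d-> B -b-> A -d-> B -b-> A -c-> B -a-> A

A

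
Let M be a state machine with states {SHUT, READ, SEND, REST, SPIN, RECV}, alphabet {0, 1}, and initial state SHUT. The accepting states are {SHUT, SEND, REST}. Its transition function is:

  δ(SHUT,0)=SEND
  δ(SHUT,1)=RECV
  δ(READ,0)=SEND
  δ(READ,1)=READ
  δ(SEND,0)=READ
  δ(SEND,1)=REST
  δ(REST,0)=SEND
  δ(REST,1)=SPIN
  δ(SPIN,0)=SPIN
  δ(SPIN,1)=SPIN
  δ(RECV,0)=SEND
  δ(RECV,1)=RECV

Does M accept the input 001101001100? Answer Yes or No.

No

start at SHUT
read '0': SHUT → SEND
read '0': SEND → READ
read '1': READ → READ
read '1': READ → READ
read '0': READ → SEND
read '1': SEND → REST
read '0': REST → SEND
read '0': SEND → READ
read '1': READ → READ
read '1': READ → READ
read '0': READ → SEND
read '0': SEND → READ
End state READ is not accepting.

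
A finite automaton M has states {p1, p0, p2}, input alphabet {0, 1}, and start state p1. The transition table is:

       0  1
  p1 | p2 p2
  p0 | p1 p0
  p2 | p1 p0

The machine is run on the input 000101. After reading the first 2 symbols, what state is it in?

p1

start at p1
read '0': p1 → p2
read '0': p2 → p1
After 2 symbols: p1.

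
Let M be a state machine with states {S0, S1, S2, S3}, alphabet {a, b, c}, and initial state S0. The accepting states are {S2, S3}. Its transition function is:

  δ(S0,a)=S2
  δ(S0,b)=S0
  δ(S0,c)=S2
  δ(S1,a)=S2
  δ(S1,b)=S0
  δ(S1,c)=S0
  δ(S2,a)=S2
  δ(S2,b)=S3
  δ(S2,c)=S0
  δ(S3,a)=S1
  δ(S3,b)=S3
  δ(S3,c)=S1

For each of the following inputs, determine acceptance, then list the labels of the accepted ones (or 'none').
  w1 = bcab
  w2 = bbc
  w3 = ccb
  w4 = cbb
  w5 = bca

w1, w2, w4, w5

w1: Trace: S0 -b-> S0 -c-> S2 -a-> S2 -b-> S3  → end S3, accepted
w2: Trace: S0 -b-> S0 -b-> S0 -c-> S2  → end S2, accepted
w3: Trace: S0 -c-> S2 -c-> S0 -b-> S0  → end S0, rejected
w4: Trace: S0 -c-> S2 -b-> S3 -b-> S3  → end S3, accepted
w5: Trace: S0 -b-> S0 -c-> S2 -a-> S2  → end S2, accepted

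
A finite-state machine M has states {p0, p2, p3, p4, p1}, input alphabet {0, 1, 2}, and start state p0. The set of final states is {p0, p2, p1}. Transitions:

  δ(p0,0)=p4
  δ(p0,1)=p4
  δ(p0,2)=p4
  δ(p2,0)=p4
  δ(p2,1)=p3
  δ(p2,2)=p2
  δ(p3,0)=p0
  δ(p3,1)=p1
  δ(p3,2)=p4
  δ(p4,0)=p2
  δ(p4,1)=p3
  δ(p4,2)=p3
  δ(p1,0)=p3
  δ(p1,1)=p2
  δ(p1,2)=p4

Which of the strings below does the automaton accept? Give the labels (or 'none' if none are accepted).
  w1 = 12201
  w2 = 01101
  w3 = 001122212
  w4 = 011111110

w2, w4

w1: p0 → p4 → p3 → p4 → p2 → p3  → end p3, rejected
w2: p0 → p4 → p3 → p1 → p3 → p1  → end p1, accepted
w3: p0 → p4 → p2 → p3 → p1 → p4 → p3 → p4 → p3 → p4  → end p4, rejected
w4: p0 → p4 → p3 → p1 → p2 → p3 → p1 → p2 → p3 → p0  → end p0, accepted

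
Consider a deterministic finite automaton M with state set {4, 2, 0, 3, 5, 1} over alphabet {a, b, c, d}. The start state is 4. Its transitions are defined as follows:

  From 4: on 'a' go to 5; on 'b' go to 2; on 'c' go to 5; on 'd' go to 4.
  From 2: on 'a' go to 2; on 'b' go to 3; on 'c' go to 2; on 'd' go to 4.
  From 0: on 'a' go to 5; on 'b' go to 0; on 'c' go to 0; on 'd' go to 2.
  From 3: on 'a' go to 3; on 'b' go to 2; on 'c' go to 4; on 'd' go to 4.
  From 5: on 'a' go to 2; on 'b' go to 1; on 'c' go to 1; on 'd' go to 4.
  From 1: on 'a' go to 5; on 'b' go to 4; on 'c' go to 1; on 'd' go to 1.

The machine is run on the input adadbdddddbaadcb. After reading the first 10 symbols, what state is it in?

4

Trace: 4 -a-> 5 -d-> 4 -a-> 5 -d-> 4 -b-> 2 -d-> 4 -d-> 4 -d-> 4 -d-> 4 -d-> 4
After 10 symbols: 4.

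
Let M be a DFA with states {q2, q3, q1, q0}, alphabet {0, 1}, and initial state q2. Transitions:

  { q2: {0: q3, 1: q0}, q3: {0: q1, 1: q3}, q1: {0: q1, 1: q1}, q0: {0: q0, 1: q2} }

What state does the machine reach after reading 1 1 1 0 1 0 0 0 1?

Trace: q2 -1-> q0 -1-> q2 -1-> q0 -0-> q0 -1-> q2 -0-> q3 -0-> q1 -0-> q1 -1-> q1

q1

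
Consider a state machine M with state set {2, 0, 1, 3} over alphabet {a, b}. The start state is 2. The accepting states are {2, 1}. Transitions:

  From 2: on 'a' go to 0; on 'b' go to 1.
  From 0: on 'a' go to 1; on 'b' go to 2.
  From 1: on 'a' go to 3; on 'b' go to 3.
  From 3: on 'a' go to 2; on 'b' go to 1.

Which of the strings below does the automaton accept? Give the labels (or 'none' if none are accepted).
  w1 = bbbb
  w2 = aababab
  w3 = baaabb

w2, w3

w1: 2 → 1 → 3 → 1 → 3  → end 3, rejected
w2: 2 → 0 → 1 → 3 → 2 → 1 → 3 → 1  → end 1, accepted
w3: 2 → 1 → 3 → 2 → 0 → 2 → 1  → end 1, accepted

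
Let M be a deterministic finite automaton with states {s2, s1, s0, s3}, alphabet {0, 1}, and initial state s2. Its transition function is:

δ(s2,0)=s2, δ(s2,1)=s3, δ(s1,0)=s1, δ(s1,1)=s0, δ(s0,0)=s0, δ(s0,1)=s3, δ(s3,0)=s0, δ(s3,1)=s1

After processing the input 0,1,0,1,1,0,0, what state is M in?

start at s2
read '0': s2 → s2
read '1': s2 → s3
read '0': s3 → s0
read '1': s0 → s3
read '1': s3 → s1
read '0': s1 → s1
read '0': s1 → s1

s1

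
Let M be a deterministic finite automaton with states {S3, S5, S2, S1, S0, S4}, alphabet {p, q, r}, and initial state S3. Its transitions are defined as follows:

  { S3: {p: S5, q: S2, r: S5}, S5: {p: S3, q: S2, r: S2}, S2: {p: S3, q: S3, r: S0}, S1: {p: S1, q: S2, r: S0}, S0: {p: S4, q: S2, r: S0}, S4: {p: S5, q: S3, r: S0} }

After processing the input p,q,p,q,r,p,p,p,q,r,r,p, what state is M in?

S4

Trace: S3 -p-> S5 -q-> S2 -p-> S3 -q-> S2 -r-> S0 -p-> S4 -p-> S5 -p-> S3 -q-> S2 -r-> S0 -r-> S0 -p-> S4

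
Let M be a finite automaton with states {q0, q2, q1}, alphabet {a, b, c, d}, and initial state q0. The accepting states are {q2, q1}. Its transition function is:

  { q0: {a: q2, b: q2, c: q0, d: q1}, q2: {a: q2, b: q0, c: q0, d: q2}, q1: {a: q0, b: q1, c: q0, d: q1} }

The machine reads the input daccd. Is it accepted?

Yes

Trace: q0 -d-> q1 -a-> q0 -c-> q0 -c-> q0 -d-> q1
End state q1 is accepting.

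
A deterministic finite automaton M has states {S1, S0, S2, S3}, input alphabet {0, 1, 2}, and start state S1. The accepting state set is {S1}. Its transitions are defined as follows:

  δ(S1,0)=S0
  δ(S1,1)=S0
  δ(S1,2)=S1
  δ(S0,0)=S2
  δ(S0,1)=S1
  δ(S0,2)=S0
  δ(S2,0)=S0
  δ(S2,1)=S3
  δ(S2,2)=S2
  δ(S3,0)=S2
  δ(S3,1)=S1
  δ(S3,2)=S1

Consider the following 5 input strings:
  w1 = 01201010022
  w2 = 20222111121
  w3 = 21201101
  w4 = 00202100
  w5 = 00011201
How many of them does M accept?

2

w1: Trace: S1 -0-> S0 -1-> S1 -2-> S1 -0-> S0 -1-> S1 -0-> S0 -1-> S1 -0-> S0 -0-> S2 -2-> S2 -2-> S2  → end S2, rejected
w2: Trace: S1 -2-> S1 -0-> S0 -2-> S0 -2-> S0 -2-> S0 -1-> S1 -1-> S0 -1-> S1 -1-> S0 -2-> S0 -1-> S1  → end S1, accepted
w3: Trace: S1 -2-> S1 -1-> S0 -2-> S0 -0-> S2 -1-> S3 -1-> S1 -0-> S0 -1-> S1  → end S1, accepted
w4: Trace: S1 -0-> S0 -0-> S2 -2-> S2 -0-> S0 -2-> S0 -1-> S1 -0-> S0 -0-> S2  → end S2, rejected
w5: Trace: S1 -0-> S0 -0-> S2 -0-> S0 -1-> S1 -1-> S0 -2-> S0 -0-> S2 -1-> S3  → end S3, rejected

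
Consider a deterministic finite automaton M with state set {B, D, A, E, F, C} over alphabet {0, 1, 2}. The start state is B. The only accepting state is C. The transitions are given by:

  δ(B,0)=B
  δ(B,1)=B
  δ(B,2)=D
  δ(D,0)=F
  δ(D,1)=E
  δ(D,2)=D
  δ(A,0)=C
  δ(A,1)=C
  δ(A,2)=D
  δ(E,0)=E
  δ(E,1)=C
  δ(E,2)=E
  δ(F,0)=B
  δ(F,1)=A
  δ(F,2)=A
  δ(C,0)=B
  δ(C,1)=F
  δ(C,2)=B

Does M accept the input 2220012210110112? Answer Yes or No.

No

Trace: B -2-> D -2-> D -2-> D -0-> F -0-> B -1-> B -2-> D -2-> D -1-> E -0-> E -1-> C -1-> F -0-> B -1-> B -1-> B -2-> D
End state D is not accepting.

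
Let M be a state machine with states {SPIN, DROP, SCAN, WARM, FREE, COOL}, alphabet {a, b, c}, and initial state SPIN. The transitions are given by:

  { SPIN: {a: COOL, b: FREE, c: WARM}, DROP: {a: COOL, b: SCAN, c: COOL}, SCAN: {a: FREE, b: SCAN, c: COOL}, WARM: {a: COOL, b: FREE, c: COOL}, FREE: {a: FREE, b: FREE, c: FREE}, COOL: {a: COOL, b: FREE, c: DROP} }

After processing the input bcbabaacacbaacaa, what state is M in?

FREE

SPIN → FREE → FREE → FREE → FREE → FREE → FREE → FREE → FREE → FREE → FREE → FREE → FREE → FREE → FREE → FREE → FREE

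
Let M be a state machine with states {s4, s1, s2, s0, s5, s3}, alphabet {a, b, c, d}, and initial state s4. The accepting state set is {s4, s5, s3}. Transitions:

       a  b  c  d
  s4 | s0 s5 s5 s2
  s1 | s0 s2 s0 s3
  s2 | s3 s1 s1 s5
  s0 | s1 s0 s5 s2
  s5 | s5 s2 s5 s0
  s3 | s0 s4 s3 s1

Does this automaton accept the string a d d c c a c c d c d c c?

s4 → s0 → s2 → s5 → s5 → s5 → s5 → s5 → s5 → s0 → s5 → s0 → s5 → s5
End state s5 is accepting.

Yes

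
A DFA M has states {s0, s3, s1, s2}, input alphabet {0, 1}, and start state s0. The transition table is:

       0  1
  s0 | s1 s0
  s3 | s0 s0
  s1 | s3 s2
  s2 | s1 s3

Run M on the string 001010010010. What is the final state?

s1

Trace: s0 -0-> s1 -0-> s3 -1-> s0 -0-> s1 -1-> s2 -0-> s1 -0-> s3 -1-> s0 -0-> s1 -0-> s3 -1-> s0 -0-> s1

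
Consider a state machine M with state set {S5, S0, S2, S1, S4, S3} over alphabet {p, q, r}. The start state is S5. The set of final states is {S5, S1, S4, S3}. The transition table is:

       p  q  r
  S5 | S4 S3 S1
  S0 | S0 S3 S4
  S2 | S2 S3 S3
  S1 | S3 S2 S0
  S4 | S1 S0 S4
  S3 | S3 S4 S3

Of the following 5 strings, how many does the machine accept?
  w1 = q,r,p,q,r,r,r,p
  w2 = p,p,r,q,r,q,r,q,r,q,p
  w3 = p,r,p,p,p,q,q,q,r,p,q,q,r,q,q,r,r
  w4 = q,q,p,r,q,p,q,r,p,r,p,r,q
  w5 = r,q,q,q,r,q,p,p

2

w1:
  start at S5
  read 'q': S5 → S3
  read 'r': S3 → S3
  read 'p': S3 → S3
  read 'q': S3 → S4
  read 'r': S4 → S4
  read 'r': S4 → S4
  read 'r': S4 → S4
  read 'p': S4 → S1
  end S1, accepted
w2:
  start at S5
  read 'p': S5 → S4
  read 'p': S4 → S1
  read 'r': S1 → S0
  read 'q': S0 → S3
  read 'r': S3 → S3
  read 'q': S3 → S4
  read 'r': S4 → S4
  read 'q': S4 → S0
  read 'r': S0 → S4
  read 'q': S4 → S0
  read 'p': S0 → S0
  end S0, rejected
w3:
  start at S5
  read 'p': S5 → S4
  read 'r': S4 → S4
  read 'p': S4 → S1
  read 'p': S1 → S3
  read 'p': S3 → S3
  read 'q': S3 → S4
  read 'q': S4 → S0
  read 'q': S0 → S3
  read 'r': S3 → S3
  read 'p': S3 → S3
  read 'q': S3 → S4
  read 'q': S4 → S0
  read 'r': S0 → S4
  read 'q': S4 → S0
  read 'q': S0 → S3
  read 'r': S3 → S3
  read 'r': S3 → S3
  end S3, accepted
w4:
  start at S5
  read 'q': S5 → S3
  read 'q': S3 → S4
  read 'p': S4 → S1
  read 'r': S1 → S0
  read 'q': S0 → S3
  read 'p': S3 → S3
  read 'q': S3 → S4
  read 'r': S4 → S4
  read 'p': S4 → S1
  read 'r': S1 → S0
  read 'p': S0 → S0
  read 'r': S0 → S4
  read 'q': S4 → S0
  end S0, rejected
w5:
  start at S5
  read 'r': S5 → S1
  read 'q': S1 → S2
  read 'q': S2 → S3
  read 'q': S3 → S4
  read 'r': S4 → S4
  read 'q': S4 → S0
  read 'p': S0 → S0
  read 'p': S0 → S0
  end S0, rejected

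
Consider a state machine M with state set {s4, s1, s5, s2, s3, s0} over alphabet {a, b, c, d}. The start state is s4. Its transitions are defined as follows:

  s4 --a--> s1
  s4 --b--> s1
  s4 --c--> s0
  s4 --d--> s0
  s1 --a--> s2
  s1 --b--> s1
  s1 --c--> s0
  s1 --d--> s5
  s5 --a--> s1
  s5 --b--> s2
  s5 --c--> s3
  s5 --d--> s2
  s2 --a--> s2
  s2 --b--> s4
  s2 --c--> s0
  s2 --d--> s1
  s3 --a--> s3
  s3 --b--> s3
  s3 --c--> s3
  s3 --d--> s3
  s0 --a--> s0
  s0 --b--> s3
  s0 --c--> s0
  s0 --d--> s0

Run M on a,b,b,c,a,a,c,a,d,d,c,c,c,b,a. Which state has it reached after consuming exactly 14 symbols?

s3

s4 → s1 → s1 → s1 → s0 → s0 → s0 → s0 → s0 → s0 → s0 → s0 → s0 → s0 → s3
After 14 symbols: s3.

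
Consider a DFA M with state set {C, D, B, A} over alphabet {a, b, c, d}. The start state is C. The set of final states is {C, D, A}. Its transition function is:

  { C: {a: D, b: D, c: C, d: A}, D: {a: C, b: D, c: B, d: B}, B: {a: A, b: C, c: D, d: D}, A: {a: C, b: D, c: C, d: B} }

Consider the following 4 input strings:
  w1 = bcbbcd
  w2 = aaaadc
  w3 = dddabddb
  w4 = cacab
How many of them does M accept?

4

w1:
  start at C
  read 'b': C → D
  read 'c': D → B
  read 'b': B → C
  read 'b': C → D
  read 'c': D → B
  read 'd': B → D
  end D, accepted
w2:
  start at C
  read 'a': C → D
  read 'a': D → C
  read 'a': C → D
  read 'a': D → C
  read 'd': C → A
  read 'c': A → C
  end C, accepted
w3:
  start at C
  read 'd': C → A
  read 'd': A → B
  read 'd': B → D
  read 'a': D → C
  read 'b': C → D
  read 'd': D → B
  read 'd': B → D
  read 'b': D → D
  end D, accepted
w4:
  start at C
  read 'c': C → C
  read 'a': C → D
  read 'c': D → B
  read 'a': B → A
  read 'b': A → D
  end D, accepted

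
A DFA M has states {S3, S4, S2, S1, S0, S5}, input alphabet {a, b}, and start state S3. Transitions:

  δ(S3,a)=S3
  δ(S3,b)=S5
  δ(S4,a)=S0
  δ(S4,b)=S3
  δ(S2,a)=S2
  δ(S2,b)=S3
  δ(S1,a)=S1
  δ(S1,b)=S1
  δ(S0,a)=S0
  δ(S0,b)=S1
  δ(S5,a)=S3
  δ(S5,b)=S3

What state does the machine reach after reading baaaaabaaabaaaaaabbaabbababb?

Trace: S3 -b-> S5 -a-> S3 -a-> S3 -a-> S3 -a-> S3 -a-> S3 -b-> S5 -a-> S3 -a-> S3 -a-> S3 -b-> S5 -a-> S3 -a-> S3 -a-> S3 -a-> S3 -a-> S3 -a-> S3 -b-> S5 -b-> S3 -a-> S3 -a-> S3 -b-> S5 -b-> S3 -a-> S3 -b-> S5 -a-> S3 -b-> S5 -b-> S3

S3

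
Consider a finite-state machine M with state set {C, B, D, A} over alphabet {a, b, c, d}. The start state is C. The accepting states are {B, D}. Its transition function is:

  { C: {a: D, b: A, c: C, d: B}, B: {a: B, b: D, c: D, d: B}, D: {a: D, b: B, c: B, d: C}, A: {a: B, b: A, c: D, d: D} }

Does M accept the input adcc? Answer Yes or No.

No

start at C
read 'a': C → D
read 'd': D → C
read 'c': C → C
read 'c': C → C
End state C is not accepting.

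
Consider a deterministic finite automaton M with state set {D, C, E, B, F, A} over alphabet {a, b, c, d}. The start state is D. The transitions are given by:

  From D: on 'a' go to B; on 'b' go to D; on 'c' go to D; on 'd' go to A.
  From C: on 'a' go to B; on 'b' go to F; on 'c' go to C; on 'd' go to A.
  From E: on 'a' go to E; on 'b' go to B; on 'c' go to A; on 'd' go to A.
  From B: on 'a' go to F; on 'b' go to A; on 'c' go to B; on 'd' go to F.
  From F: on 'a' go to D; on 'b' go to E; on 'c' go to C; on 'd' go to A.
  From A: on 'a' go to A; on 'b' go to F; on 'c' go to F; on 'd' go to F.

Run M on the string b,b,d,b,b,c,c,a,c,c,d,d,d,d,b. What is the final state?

Trace: D -b-> D -b-> D -d-> A -b-> F -b-> E -c-> A -c-> F -a-> D -c-> D -c-> D -d-> A -d-> F -d-> A -d-> F -b-> E

E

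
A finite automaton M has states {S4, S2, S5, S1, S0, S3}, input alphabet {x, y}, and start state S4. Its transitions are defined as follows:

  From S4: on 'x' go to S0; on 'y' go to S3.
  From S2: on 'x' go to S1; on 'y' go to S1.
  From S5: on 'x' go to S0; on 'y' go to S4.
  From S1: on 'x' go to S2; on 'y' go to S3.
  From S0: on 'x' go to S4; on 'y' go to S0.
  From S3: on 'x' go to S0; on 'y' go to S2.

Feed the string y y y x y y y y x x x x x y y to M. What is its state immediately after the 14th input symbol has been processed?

S4 → S3 → S2 → S1 → S2 → S1 → S3 → S2 → S1 → S2 → S1 → S2 → S1 → S2 → S1
After 14 symbols: S1.

S1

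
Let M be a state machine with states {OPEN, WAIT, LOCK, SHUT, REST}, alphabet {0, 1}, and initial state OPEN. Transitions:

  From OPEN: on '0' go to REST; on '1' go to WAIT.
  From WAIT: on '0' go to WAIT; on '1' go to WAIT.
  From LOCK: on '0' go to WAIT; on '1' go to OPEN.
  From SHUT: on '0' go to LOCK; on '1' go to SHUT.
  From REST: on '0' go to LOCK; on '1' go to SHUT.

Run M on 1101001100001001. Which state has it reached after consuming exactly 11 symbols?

WAIT

Trace: OPEN -1-> WAIT -1-> WAIT -0-> WAIT -1-> WAIT -0-> WAIT -0-> WAIT -1-> WAIT -1-> WAIT -0-> WAIT -0-> WAIT -0-> WAIT
After 11 symbols: WAIT.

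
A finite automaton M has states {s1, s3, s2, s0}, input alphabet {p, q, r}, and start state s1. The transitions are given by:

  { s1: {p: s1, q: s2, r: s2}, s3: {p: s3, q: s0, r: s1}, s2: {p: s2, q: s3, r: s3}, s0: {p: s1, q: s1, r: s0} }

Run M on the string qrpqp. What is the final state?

s1

start at s1
read 'q': s1 → s2
read 'r': s2 → s3
read 'p': s3 → s3
read 'q': s3 → s0
read 'p': s0 → s1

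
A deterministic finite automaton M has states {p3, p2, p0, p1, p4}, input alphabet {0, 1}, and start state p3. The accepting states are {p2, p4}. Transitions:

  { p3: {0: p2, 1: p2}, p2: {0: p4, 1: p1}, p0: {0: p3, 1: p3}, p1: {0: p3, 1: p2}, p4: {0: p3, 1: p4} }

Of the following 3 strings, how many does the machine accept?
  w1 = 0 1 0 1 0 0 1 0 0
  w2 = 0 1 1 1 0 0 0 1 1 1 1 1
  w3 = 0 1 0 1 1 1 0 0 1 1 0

w1: p3 → p2 → p1 → p3 → p2 → p4 → p3 → p2 → p4 → p3  → end p3, rejected
w2: p3 → p2 → p1 → p2 → p1 → p3 → p2 → p4 → p4 → p4 → p4 → p4 → p4  → end p4, accepted
w3: p3 → p2 → p1 → p3 → p2 → p1 → p2 → p4 → p3 → p2 → p1 → p3  → end p3, rejected

1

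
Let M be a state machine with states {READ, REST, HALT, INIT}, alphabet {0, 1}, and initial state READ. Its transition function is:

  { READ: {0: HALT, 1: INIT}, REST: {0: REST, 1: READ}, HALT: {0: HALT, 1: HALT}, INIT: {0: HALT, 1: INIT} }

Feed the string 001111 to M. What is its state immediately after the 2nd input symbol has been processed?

Trace: READ -0-> HALT -0-> HALT
After 2 symbols: HALT.

HALT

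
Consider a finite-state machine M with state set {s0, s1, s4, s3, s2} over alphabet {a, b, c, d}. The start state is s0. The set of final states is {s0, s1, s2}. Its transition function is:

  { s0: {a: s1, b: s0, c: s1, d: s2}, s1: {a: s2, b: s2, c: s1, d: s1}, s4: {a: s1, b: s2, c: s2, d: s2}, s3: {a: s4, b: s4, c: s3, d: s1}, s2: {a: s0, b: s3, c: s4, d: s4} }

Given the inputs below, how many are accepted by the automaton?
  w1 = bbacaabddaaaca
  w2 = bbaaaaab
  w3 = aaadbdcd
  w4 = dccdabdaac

2

w1: Trace: s0 -b-> s0 -b-> s0 -a-> s1 -c-> s1 -a-> s2 -a-> s0 -b-> s0 -d-> s2 -d-> s4 -a-> s1 -a-> s2 -a-> s0 -c-> s1 -a-> s2  → end s2, accepted
w2: Trace: s0 -b-> s0 -b-> s0 -a-> s1 -a-> s2 -a-> s0 -a-> s1 -a-> s2 -b-> s3  → end s3, rejected
w3: Trace: s0 -a-> s1 -a-> s2 -a-> s0 -d-> s2 -b-> s3 -d-> s1 -c-> s1 -d-> s1  → end s1, accepted
w4: Trace: s0 -d-> s2 -c-> s4 -c-> s2 -d-> s4 -a-> s1 -b-> s2 -d-> s4 -a-> s1 -a-> s2 -c-> s4  → end s4, rejected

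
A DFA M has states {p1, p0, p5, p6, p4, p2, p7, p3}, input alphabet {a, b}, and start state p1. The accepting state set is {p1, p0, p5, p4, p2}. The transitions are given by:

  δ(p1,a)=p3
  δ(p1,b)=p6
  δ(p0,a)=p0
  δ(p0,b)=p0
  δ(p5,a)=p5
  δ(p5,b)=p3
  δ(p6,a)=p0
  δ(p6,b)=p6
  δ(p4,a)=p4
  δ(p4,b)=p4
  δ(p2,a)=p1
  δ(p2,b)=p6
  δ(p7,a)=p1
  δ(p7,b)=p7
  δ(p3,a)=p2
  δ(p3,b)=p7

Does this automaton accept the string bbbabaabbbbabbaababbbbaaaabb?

Yes

start at p1
read 'b': p1 → p6
read 'b': p6 → p6
read 'b': p6 → p6
read 'a': p6 → p0
read 'b': p0 → p0
read 'a': p0 → p0
read 'a': p0 → p0
read 'b': p0 → p0
read 'b': p0 → p0
read 'b': p0 → p0
read 'b': p0 → p0
read 'a': p0 → p0
read 'b': p0 → p0
read 'b': p0 → p0
read 'a': p0 → p0
read 'a': p0 → p0
read 'b': p0 → p0
read 'a': p0 → p0
read 'b': p0 → p0
read 'b': p0 → p0
read 'b': p0 → p0
read 'b': p0 → p0
read 'a': p0 → p0
read 'a': p0 → p0
read 'a': p0 → p0
read 'a': p0 → p0
read 'b': p0 → p0
read 'b': p0 → p0
End state p0 is accepting.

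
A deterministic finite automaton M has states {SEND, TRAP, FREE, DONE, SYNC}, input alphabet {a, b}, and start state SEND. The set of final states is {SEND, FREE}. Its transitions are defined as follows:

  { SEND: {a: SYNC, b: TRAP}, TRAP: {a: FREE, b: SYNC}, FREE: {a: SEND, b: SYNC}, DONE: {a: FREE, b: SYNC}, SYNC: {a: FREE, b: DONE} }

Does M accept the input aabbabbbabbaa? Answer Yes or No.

Yes

Trace: SEND -a-> SYNC -a-> FREE -b-> SYNC -b-> DONE -a-> FREE -b-> SYNC -b-> DONE -b-> SYNC -a-> FREE -b-> SYNC -b-> DONE -a-> FREE -a-> SEND
End state SEND is accepting.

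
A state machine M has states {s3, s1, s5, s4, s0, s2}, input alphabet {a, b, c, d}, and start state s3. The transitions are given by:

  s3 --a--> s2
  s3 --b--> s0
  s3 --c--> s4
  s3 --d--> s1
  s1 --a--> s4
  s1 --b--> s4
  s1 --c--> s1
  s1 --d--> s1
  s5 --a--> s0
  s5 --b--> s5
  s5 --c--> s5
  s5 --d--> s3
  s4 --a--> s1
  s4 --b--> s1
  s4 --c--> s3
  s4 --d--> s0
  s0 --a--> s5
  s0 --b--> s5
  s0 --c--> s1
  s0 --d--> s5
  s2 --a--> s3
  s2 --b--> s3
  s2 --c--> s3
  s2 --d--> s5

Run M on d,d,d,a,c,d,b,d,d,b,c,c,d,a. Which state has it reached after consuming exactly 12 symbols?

s5

s3 → s1 → s1 → s1 → s4 → s3 → s1 → s4 → s0 → s5 → s5 → s5 → s5
After 12 symbols: s5.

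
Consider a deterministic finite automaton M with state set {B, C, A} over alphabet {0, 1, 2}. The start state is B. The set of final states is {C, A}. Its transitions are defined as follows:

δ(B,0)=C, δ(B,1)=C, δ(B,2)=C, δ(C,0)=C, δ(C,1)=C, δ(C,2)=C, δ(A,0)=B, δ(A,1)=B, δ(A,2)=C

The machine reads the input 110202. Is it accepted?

Yes

start at B
read '1': B → C
read '1': C → C
read '0': C → C
read '2': C → C
read '0': C → C
read '2': C → C
End state C is accepting.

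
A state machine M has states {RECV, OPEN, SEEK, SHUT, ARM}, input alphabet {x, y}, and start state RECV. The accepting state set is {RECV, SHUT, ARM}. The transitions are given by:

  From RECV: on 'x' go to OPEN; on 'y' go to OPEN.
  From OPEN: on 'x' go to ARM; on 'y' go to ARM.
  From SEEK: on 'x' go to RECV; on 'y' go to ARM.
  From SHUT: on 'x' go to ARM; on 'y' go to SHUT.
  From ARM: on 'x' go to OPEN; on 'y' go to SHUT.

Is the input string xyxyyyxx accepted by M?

No

start at RECV
read 'x': RECV → OPEN
read 'y': OPEN → ARM
read 'x': ARM → OPEN
read 'y': OPEN → ARM
read 'y': ARM → SHUT
read 'y': SHUT → SHUT
read 'x': SHUT → ARM
read 'x': ARM → OPEN
End state OPEN is not accepting.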